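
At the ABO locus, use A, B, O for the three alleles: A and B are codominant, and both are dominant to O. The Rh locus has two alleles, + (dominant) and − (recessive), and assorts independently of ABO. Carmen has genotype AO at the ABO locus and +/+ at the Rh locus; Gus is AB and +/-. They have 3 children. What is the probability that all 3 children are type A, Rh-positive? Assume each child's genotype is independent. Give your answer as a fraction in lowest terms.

1/8

ABO cross AO × AB → 1/2 A, 1/4 B, 1/4 AB.
Rh cross +/+ × +/- → 1 Rh+; so P(type A, Rh-positive) = 1/2 × 1 = 1/2 per child.
All 3 independent: (1/2)^3 = 1/8.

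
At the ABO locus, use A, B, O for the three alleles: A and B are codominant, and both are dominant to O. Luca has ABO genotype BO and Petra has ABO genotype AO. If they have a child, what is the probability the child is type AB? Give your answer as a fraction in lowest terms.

ABO cross BO × AO → offspring phenotypes: 1/4 O, 1/4 A, 1/4 B, 1/4 AB.
So P(type AB) = 1/4.

1/4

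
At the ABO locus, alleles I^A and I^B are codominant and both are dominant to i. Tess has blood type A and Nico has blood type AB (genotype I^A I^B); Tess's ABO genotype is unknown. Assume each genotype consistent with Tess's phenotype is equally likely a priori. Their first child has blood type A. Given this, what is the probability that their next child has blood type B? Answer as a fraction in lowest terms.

1/8

Possible genotypes: Tess ∈ {I^A I^A, I^A i}; Nico ∈ {I^A I^B}.
Weight each parental genotype pair by prior × P(type-A child):
  I^A I^A × I^A I^B: posterior weight 1/2; P(next child type B) = 0.
  I^A i × I^A I^B: posterior weight 1/2; P(next child type B) = 1/4.
Weighted sum = 1/8.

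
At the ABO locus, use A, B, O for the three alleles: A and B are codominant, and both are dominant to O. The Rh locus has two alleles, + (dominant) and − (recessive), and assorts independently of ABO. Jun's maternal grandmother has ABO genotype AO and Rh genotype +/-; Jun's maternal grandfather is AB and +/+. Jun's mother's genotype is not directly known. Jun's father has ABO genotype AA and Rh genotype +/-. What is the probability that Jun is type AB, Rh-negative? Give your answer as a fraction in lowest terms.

Jun's mother's ABO genotype from AO × AB: 1/4 AA, 1/4 AB, 1/4 AO, 1/4 BO.
Crossing each possibility with the father AA and summing P(type AB): 1/4·0 + 1/4·1/2 + 1/4·0 + 1/4·1/2 = 1/4.
Similarly for Rh via the mother's Rh distribution: P(Rh-) = 1/8.
Independent loci: 1/4 × 1/8 = 1/32.

1/32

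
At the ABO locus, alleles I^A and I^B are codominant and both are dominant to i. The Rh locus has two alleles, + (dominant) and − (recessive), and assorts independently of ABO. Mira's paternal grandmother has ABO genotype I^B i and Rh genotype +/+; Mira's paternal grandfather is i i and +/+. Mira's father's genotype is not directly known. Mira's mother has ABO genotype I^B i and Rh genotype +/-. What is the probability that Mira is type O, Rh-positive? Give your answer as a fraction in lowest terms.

Mira's father's ABO genotype from I^B i × i i: 1/2 I^B i, 1/2 i i.
Crossing each possibility with the mother I^B i and summing P(type O): 1/2·1/4 + 1/2·1/2 = 3/8.
Similarly for Rh via the father's Rh distribution: P(Rh+) = 1.
Independent loci: 3/8 × 1 = 3/8.

3/8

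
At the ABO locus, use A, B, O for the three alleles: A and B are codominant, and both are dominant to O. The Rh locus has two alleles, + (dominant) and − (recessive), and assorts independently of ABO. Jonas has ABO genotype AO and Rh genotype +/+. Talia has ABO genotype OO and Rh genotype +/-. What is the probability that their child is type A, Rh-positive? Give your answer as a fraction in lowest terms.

ABO cross AO × OO → offspring phenotypes: 1/2 O, 1/2 A.
Rh cross +/+ × +/- → 1 Rh+.
Independent loci: P(type A, Rh-positive) = 1/2 × 1 = 1/2.

1/2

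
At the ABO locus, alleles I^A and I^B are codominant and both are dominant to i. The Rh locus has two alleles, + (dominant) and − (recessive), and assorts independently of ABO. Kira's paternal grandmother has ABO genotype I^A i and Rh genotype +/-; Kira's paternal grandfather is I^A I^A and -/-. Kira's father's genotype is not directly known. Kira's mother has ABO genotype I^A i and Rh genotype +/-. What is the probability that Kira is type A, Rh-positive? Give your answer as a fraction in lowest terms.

Kira's father's ABO genotype from I^A i × I^A I^A: 1/2 I^A I^A, 1/2 I^A i.
Crossing each possibility with the mother I^A i and summing P(type A): 1/2·1 + 1/2·3/4 = 7/8.
Similarly for Rh via the father's Rh distribution: P(Rh+) = 5/8.
Independent loci: 7/8 × 5/8 = 35/64.

35/64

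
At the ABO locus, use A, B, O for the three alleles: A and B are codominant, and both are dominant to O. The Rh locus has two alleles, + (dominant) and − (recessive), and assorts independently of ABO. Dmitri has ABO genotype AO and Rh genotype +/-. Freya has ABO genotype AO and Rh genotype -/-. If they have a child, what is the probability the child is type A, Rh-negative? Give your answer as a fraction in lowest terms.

ABO cross AO × AO → offspring phenotypes: 1/4 O, 3/4 A.
Rh cross +/- × -/- → 1/2 Rh+, 1/2 Rh-.
Independent loci: P(type A, Rh-negative) = 3/4 × 1/2 = 3/8.

3/8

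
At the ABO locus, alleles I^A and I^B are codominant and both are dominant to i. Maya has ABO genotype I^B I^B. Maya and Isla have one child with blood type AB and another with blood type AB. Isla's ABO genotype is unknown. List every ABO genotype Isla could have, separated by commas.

For each candidate genotype of Isla, check whether crossing it with I^B I^B can produce every observed child phenotype.
  I^A I^A → possible child types {AB} ✓
  I^A I^B → possible child types {B, AB} ✓
  I^A i → possible child types {B, AB} ✓
  I^B I^B → possible child types {B} ✗
  I^B i → possible child types {B} ✗
  i i → possible child types {B} ✗

I^A I^A, I^A I^B, I^A i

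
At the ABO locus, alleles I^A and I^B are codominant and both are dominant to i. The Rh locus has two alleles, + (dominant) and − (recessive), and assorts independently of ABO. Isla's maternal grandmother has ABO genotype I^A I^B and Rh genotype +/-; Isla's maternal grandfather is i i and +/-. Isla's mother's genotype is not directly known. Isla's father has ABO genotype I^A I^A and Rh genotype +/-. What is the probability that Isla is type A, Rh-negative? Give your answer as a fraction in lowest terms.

3/16

Isla's mother's ABO genotype from I^A I^B × i i: 1/2 I^A i, 1/2 I^B i.
Crossing each possibility with the father I^A I^A and summing P(type A): 1/2·1 + 1/2·1/2 = 3/4.
Similarly for Rh via the mother's Rh distribution: P(Rh-) = 1/4.
Independent loci: 3/4 × 1/4 = 3/16.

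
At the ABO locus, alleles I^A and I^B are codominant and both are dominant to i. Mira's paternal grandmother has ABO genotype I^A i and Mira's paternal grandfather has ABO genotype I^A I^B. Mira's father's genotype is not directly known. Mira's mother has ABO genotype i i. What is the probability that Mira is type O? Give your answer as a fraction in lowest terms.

1/4

Mira's father's ABO genotype from I^A i × I^A I^B: 1/4 I^A I^A, 1/4 I^A I^B, 1/4 I^A i, 1/4 I^B i.
Crossing each possibility with the mother i i and summing P(type O): 1/4·0 + 1/4·0 + 1/4·1/2 + 1/4·1/2 = 1/4.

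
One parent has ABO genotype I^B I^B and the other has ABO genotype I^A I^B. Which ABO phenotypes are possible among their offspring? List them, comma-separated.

B, AB

Gametes from I^B I^B × I^A I^B give offspring ABO genotypes I^A I^B, I^B I^B, i.e. phenotypes B, AB.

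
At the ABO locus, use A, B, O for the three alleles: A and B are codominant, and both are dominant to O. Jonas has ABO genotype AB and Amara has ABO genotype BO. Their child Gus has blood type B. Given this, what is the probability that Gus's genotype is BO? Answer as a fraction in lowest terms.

Cross AB × BO → 1/4 AB, 1/4 AO, 1/4 BB, 1/4 BO.
Type-B genotypes among offspring: BB (1/4), BO (1/4); total 1/2.
P(BO | type B) = (1/4) / (1/2) = 1/2.

1/2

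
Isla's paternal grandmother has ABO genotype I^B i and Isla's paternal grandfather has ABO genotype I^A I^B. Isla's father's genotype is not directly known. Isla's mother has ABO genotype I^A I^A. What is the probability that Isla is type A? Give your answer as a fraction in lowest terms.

Isla's father's ABO genotype from I^B i × I^A I^B: 1/4 I^A I^B, 1/4 I^A i, 1/4 I^B I^B, 1/4 I^B i.
Crossing each possibility with the mother I^A I^A and summing P(type A): 1/4·1/2 + 1/4·1 + 1/4·0 + 1/4·1/2 = 1/2.

1/2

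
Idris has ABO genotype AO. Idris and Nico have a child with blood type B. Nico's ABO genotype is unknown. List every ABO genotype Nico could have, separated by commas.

AB, BB, BO

For each candidate genotype of Nico, check whether crossing it with AO can produce every observed child phenotype.
  AA → possible child types {A} ✗
  AB → possible child types {A, B, AB} ✓
  AO → possible child types {O, A} ✗
  BB → possible child types {B, AB} ✓
  BO → possible child types {O, A, B, AB} ✓
  OO → possible child types {O, A} ✗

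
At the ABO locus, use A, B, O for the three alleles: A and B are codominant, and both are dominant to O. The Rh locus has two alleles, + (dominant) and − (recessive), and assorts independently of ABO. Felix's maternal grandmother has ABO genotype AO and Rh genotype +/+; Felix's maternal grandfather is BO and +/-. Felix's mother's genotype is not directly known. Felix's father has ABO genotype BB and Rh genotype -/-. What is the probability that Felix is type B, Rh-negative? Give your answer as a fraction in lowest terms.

Felix's mother's ABO genotype from AO × BO: 1/4 AB, 1/4 AO, 1/4 BO, 1/4 OO.
Crossing each possibility with the father BB and summing P(type B): 1/4·1/2 + 1/4·1/2 + 1/4·1 + 1/4·1 = 3/4.
Similarly for Rh via the mother's Rh distribution: P(Rh-) = 1/4.
Independent loci: 3/4 × 1/4 = 3/16.

3/16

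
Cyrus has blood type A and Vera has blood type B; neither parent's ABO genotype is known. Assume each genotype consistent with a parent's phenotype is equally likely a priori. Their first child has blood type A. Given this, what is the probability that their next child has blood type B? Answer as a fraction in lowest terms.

Possible genotypes: Cyrus ∈ {I^A I^A, I^A i}; Vera ∈ {I^B I^B, I^B i}.
Weight each parental genotype pair by prior × P(type-A child):
  I^A I^A × I^B i: posterior weight 2/3; P(next child type B) = 0.
  I^A i × I^B i: posterior weight 1/3; P(next child type B) = 1/4.
Weighted sum = 1/12.

1/12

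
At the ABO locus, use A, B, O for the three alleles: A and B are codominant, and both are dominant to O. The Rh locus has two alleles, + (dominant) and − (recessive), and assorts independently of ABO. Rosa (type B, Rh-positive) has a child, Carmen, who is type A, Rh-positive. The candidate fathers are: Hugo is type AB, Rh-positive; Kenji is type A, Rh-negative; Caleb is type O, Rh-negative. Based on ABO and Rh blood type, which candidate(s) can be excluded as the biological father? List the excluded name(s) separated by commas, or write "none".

Caleb

A candidate is excluded only if no genotype consistent with his phenotype could produce a type A, Rh-positive child with a type B, Rh-positive mother.
Caleb (type O, Rh-): no genotype consistent with that phenotype can produce a type-A Rh+ child with a type-B mother.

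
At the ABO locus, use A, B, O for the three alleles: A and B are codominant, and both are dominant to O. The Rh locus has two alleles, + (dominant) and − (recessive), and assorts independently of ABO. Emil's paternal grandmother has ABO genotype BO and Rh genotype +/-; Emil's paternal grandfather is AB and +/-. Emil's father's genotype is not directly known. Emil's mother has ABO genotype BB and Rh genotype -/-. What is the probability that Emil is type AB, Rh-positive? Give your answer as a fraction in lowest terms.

1/8

Emil's father's ABO genotype from BO × AB: 1/4 AB, 1/4 AO, 1/4 BB, 1/4 BO.
Crossing each possibility with the mother BB and summing P(type AB): 1/4·1/2 + 1/4·1/2 + 1/4·0 + 1/4·0 = 1/4.
Similarly for Rh via the father's Rh distribution: P(Rh+) = 1/2.
Independent loci: 1/4 × 1/2 = 1/8.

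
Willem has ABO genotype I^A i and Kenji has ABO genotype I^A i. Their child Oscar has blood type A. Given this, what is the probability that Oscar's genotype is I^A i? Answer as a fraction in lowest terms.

Cross I^A i × I^A i → 1/4 I^A I^A, 1/2 I^A i, 1/4 i i.
Type-A genotypes among offspring: I^A I^A (1/4), I^A i (1/2); total 3/4.
P(I^A i | type A) = (1/2) / (3/4) = 2/3.

2/3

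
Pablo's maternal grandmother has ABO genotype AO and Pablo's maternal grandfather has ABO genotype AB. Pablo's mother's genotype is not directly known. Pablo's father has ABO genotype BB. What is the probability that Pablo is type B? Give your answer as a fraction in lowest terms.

Pablo's mother's ABO genotype from AO × AB: 1/4 AA, 1/4 AB, 1/4 AO, 1/4 BO.
Crossing each possibility with the father BB and summing P(type B): 1/4·0 + 1/4·1/2 + 1/4·1/2 + 1/4·1 = 1/2.

1/2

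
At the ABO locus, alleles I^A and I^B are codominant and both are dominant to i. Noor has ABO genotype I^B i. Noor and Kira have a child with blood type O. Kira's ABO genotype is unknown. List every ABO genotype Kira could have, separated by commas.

For each candidate genotype of Kira, check whether crossing it with I^B i can produce every observed child phenotype.
  I^A I^A → possible child types {A, AB} ✗
  I^A I^B → possible child types {A, B, AB} ✗
  I^A i → possible child types {O, A, B, AB} ✓
  I^B I^B → possible child types {B} ✗
  I^B i → possible child types {O, B} ✓
  i i → possible child types {O, B} ✓

I^A i, I^B i, i i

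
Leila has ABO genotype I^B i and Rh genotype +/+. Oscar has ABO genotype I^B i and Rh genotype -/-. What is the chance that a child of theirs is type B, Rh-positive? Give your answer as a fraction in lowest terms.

3/4

ABO cross I^B i × I^B i → offspring phenotypes: 1/4 O, 3/4 B.
Rh cross +/+ × -/- → 1 Rh+.
Independent loci: P(type B, Rh-positive) = 3/4 × 1 = 3/4.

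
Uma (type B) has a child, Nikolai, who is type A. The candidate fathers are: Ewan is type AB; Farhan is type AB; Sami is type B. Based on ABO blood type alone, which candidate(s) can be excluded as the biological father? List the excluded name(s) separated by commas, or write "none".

A candidate is excluded only if no genotype consistent with his phenotype could produce a type A child with a type B mother.
Sami (type B): no genotype consistent with that phenotype can produce a type-A child with a type-B mother.

Sami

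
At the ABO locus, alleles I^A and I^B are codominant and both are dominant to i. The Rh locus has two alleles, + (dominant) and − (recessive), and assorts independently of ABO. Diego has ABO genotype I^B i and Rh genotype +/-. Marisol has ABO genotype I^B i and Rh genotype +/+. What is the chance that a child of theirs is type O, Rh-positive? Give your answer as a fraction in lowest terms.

ABO cross I^B i × I^B i → offspring phenotypes: 1/4 O, 3/4 B.
Rh cross +/- × +/+ → 1 Rh+.
Independent loci: P(type O, Rh-positive) = 1/4 × 1 = 1/4.

1/4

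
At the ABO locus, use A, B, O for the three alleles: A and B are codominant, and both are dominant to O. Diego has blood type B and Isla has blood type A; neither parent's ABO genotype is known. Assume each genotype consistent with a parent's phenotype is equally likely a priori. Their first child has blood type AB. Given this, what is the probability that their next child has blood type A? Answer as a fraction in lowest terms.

5/36

Possible genotypes: Diego ∈ {BB, BO}; Isla ∈ {AA, AO}.
Weight each parental genotype pair by prior × P(type-AB child):
  BB × AA: posterior weight 4/9; P(next child type A) = 0.
  BB × AO: posterior weight 2/9; P(next child type A) = 0.
  BO × AA: posterior weight 2/9; P(next child type A) = 1/2.
  BO × AO: posterior weight 1/9; P(next child type A) = 1/4.
Weighted sum = 5/36.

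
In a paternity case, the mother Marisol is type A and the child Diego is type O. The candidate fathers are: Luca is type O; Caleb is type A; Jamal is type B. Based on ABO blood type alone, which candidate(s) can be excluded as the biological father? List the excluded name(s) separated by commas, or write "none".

none

A candidate is excluded only if no genotype consistent with his phenotype could produce a type O child with a type A mother.
Every candidate has at least one consistent genotype combination, so none can be excluded.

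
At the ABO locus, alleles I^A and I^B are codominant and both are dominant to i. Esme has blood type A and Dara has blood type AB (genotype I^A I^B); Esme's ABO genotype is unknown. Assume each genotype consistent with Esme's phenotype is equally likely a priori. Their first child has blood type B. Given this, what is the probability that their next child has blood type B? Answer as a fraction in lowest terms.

Possible genotypes: Esme ∈ {I^A I^A, I^A i}; Dara ∈ {I^A I^B}.
Weight each parental genotype pair by prior × P(type-B child):
  I^A i × I^A I^B: posterior weight 1; P(next child type B) = 1/4.
Weighted sum = 1/4.

1/4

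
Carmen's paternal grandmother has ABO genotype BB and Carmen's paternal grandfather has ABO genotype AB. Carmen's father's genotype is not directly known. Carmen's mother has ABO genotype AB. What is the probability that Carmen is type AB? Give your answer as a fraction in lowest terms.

1/2

Carmen's father's ABO genotype from BB × AB: 1/2 AB, 1/2 BB.
Crossing each possibility with the mother AB and summing P(type AB): 1/2·1/2 + 1/2·1/2 = 1/2.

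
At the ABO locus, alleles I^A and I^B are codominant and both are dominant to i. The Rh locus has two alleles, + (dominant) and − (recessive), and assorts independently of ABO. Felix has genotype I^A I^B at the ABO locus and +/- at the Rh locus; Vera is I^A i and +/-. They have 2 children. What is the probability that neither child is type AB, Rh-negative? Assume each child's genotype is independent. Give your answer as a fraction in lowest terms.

225/256

ABO cross I^A I^B × I^A i → 1/2 A, 1/4 B, 1/4 AB.
Rh cross +/- × +/- → 3/4 Rh+, 1/4 Rh-; so P(type AB, Rh-negative) = 1/4 × 1/4 = 1/16 per child.
P(not type AB, Rh-negative) = 15/16 for one child; (15/16)^2 = 225/256.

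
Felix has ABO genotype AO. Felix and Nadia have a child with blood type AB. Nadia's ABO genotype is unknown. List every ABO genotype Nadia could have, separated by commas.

AB, BB, BO

For each candidate genotype of Nadia, check whether crossing it with AO can produce every observed child phenotype.
  AA → possible child types {A} ✗
  AB → possible child types {A, B, AB} ✓
  AO → possible child types {O, A} ✗
  BB → possible child types {B, AB} ✓
  BO → possible child types {O, A, B, AB} ✓
  OO → possible child types {O, A} ✗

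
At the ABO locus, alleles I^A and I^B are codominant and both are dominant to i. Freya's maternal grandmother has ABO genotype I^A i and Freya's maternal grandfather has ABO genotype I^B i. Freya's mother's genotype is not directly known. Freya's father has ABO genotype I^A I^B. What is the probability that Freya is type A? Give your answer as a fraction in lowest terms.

3/8

Freya's mother's ABO genotype from I^A i × I^B i: 1/4 I^A I^B, 1/4 I^A i, 1/4 I^B i, 1/4 i i.
Crossing each possibility with the father I^A I^B and summing P(type A): 1/4·1/4 + 1/4·1/2 + 1/4·1/4 + 1/4·1/2 = 3/8.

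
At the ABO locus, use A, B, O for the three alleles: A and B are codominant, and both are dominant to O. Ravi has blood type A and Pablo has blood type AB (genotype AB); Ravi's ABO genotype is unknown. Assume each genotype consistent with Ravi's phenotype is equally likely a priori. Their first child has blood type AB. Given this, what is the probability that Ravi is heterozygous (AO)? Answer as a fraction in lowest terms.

Possible genotypes: Ravi ∈ {AA, AO}; Pablo ∈ {AB}.
Weight each parental genotype pair by prior × P(type-AB child):
  AA × AB: posterior weight 2/3.
  AO × AB: posterior weight 1/3.
Sum the posterior weight over pairs where Ravi is AO: 1/3.

1/3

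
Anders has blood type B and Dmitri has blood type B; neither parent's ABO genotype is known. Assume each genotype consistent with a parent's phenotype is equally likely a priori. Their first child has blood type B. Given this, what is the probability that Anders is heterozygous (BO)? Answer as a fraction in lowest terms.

Possible genotypes: Anders ∈ {BB, BO}; Dmitri ∈ {BB, BO}.
Weight each parental genotype pair by prior × P(type-B child):
  BB × BB: posterior weight 4/15.
  BB × BO: posterior weight 4/15.
  BO × BB: posterior weight 4/15.
  BO × BO: posterior weight 1/5.
Sum the posterior weight over pairs where Anders is BO: 7/15.

7/15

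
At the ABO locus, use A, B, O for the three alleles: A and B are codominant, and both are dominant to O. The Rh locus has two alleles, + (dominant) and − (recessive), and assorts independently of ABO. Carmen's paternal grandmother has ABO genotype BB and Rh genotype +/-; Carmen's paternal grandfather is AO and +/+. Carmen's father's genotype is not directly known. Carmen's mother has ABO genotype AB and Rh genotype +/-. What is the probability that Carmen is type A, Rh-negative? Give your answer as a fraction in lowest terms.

Carmen's father's ABO genotype from BB × AO: 1/2 AB, 1/2 BO.
Crossing each possibility with the mother AB and summing P(type A): 1/2·1/4 + 1/2·1/4 = 1/4.
Similarly for Rh via the father's Rh distribution: P(Rh-) = 1/8.
Independent loci: 1/4 × 1/8 = 1/32.

1/32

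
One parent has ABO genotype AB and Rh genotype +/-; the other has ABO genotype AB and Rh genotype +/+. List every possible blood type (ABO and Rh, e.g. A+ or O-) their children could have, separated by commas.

A+, B+, AB+

Gametes from AB × AB give offspring ABO genotypes AA, AB, BB, i.e. phenotypes A, B, AB.
Rh cross +/- × +/+ → phenotypes Rh+.
Combining independently: A+, B+, AB+.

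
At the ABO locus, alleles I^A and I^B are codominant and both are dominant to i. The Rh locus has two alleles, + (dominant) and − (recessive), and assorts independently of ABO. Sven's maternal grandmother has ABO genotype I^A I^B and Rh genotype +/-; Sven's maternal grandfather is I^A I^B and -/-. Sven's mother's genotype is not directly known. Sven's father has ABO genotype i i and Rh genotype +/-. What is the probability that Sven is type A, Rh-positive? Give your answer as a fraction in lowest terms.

5/16

Sven's mother's ABO genotype from I^A I^B × I^A I^B: 1/4 I^A I^A, 1/2 I^A I^B, 1/4 I^B I^B.
Crossing each possibility with the father i i and summing P(type A): 1/4·1 + 1/2·1/2 + 1/4·0 = 1/2.
Similarly for Rh via the mother's Rh distribution: P(Rh+) = 5/8.
Independent loci: 1/2 × 5/8 = 5/16.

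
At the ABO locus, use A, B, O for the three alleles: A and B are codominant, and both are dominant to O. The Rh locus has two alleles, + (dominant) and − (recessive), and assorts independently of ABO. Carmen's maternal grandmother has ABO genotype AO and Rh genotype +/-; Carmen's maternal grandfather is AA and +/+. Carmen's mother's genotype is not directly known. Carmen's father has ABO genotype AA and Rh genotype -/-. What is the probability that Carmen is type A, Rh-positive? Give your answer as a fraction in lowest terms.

3/4

Carmen's mother's ABO genotype from AO × AA: 1/2 AA, 1/2 AO.
Crossing each possibility with the father AA and summing P(type A): 1/2·1 + 1/2·1 = 1.
Similarly for Rh via the mother's Rh distribution: P(Rh+) = 3/4.
Independent loci: 1 × 3/4 = 3/4.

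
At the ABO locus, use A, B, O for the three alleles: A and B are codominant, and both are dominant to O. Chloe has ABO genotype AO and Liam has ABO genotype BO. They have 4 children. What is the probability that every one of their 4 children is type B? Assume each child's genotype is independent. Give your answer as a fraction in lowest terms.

ABO cross AO × BO → 1/4 O, 1/4 A, 1/4 B, 1/4 AB.
So P(type B) = 1/4 per child.
All 4 independent: (1/4)^4 = 1/256.

1/256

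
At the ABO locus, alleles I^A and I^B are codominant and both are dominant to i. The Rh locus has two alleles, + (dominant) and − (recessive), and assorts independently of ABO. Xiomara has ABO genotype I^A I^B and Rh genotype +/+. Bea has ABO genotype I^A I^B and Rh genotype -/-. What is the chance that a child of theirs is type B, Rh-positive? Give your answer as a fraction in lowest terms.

1/4

ABO cross I^A I^B × I^A I^B → offspring phenotypes: 1/4 A, 1/4 B, 1/2 AB.
Rh cross +/+ × -/- → 1 Rh+.
Independent loci: P(type B, Rh-positive) = 1/4 × 1 = 1/4.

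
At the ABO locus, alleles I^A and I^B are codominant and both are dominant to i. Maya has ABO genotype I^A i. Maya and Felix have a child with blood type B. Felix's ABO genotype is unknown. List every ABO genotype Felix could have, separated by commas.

For each candidate genotype of Felix, check whether crossing it with I^A i can produce every observed child phenotype.
  I^A I^A → possible child types {A} ✗
  I^A I^B → possible child types {A, B, AB} ✓
  I^A i → possible child types {O, A} ✗
  I^B I^B → possible child types {B, AB} ✓
  I^B i → possible child types {O, A, B, AB} ✓
  i i → possible child types {O, A} ✗

I^A I^B, I^B I^B, I^B i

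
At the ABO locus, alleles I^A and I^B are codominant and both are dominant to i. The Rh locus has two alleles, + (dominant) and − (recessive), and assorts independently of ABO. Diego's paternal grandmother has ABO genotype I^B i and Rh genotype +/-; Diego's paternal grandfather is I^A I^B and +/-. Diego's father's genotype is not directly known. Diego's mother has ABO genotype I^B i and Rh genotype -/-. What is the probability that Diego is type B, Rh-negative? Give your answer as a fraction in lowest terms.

5/16

Diego's father's ABO genotype from I^B i × I^A I^B: 1/4 I^A I^B, 1/4 I^A i, 1/4 I^B I^B, 1/4 I^B i.
Crossing each possibility with the mother I^B i and summing P(type B): 1/4·1/2 + 1/4·1/4 + 1/4·1 + 1/4·3/4 = 5/8.
Similarly for Rh via the father's Rh distribution: P(Rh-) = 1/2.
Independent loci: 5/8 × 1/2 = 5/16.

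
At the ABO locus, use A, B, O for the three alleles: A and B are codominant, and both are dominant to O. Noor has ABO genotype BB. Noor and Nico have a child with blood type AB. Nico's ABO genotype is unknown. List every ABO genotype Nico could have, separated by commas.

For each candidate genotype of Nico, check whether crossing it with BB can produce every observed child phenotype.
  AA → possible child types {AB} ✓
  AB → possible child types {B, AB} ✓
  AO → possible child types {B, AB} ✓
  BB → possible child types {B} ✗
  BO → possible child types {B} ✗
  OO → possible child types {B} ✗

AA, AB, AO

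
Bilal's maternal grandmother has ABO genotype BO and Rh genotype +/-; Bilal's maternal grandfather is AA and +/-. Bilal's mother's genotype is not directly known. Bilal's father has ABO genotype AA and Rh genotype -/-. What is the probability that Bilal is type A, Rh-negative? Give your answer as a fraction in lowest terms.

3/8

Bilal's mother's ABO genotype from BO × AA: 1/2 AB, 1/2 AO.
Crossing each possibility with the father AA and summing P(type A): 1/2·1/2 + 1/2·1 = 3/4.
Similarly for Rh via the mother's Rh distribution: P(Rh-) = 1/2.
Independent loci: 3/4 × 1/2 = 3/8.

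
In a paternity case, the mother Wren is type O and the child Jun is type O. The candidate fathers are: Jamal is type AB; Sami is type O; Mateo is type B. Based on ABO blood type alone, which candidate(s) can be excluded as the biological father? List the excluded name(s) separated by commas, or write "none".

A candidate is excluded only if no genotype consistent with his phenotype could produce a type O child with a type O mother.
Jamal (type AB): no genotype consistent with that phenotype can produce a type-O child with a type-O mother.

Jamal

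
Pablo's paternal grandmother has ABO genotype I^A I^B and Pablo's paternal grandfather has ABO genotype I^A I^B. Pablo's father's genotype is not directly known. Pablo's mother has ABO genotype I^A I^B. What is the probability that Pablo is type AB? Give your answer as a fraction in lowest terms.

1/2

Pablo's father's ABO genotype from I^A I^B × I^A I^B: 1/4 I^A I^A, 1/2 I^A I^B, 1/4 I^B I^B.
Crossing each possibility with the mother I^A I^B and summing P(type AB): 1/4·1/2 + 1/2·1/2 + 1/4·1/2 = 1/2.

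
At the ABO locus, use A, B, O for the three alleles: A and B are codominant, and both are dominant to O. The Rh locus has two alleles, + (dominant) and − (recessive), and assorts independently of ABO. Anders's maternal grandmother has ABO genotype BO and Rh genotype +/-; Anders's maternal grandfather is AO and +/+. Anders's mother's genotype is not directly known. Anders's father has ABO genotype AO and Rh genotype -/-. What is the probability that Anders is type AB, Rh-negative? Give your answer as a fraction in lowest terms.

1/32

Anders's mother's ABO genotype from BO × AO: 1/4 AB, 1/4 AO, 1/4 BO, 1/4 OO.
Crossing each possibility with the father AO and summing P(type AB): 1/4·1/4 + 1/4·0 + 1/4·1/4 + 1/4·0 = 1/8.
Similarly for Rh via the mother's Rh distribution: P(Rh-) = 1/4.
Independent loci: 1/8 × 1/4 = 1/32.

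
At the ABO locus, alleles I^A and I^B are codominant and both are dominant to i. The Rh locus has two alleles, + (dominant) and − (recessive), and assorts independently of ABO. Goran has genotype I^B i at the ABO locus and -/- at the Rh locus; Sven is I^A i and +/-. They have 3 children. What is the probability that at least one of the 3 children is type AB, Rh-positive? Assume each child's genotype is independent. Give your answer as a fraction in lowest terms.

169/512

ABO cross I^B i × I^A i → 1/4 O, 1/4 A, 1/4 B, 1/4 AB.
Rh cross -/- × +/- → 1/2 Rh+, 1/2 Rh-; so P(type AB, Rh-positive) = 1/4 × 1/2 = 1/8 per child.
P(none) = (7/8)^3 = 343/512; P(at least one) = 1 − 343/512 = 169/512.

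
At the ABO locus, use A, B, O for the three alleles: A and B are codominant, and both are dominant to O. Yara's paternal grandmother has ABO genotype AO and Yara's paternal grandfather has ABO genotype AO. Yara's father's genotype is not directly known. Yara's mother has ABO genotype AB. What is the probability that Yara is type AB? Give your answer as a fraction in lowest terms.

1/4

Yara's father's ABO genotype from AO × AO: 1/4 AA, 1/2 AO, 1/4 OO.
Crossing each possibility with the mother AB and summing P(type AB): 1/4·1/2 + 1/2·1/4 + 1/4·0 = 1/4.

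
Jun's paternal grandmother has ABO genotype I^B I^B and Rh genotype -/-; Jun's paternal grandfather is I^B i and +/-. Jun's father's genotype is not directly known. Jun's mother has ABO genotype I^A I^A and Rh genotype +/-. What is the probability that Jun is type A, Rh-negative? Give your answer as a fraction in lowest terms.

Jun's father's ABO genotype from I^B I^B × I^B i: 1/2 I^B I^B, 1/2 I^B i.
Crossing each possibility with the mother I^A I^A and summing P(type A): 1/2·0 + 1/2·1/2 = 1/4.
Similarly for Rh via the father's Rh distribution: P(Rh-) = 3/8.
Independent loci: 1/4 × 3/8 = 3/32.

3/32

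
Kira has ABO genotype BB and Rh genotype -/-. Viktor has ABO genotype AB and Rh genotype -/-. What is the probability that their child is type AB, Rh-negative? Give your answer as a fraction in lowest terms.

1/2

ABO cross BB × AB → offspring phenotypes: 1/2 B, 1/2 AB.
Rh cross -/- × -/- → 1 Rh-.
Independent loci: P(type AB, Rh-negative) = 1/2 × 1 = 1/2.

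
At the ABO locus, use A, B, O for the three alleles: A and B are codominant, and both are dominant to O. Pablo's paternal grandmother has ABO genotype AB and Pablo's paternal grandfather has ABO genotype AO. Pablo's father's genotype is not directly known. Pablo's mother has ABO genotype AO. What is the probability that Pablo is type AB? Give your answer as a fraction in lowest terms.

1/8

Pablo's father's ABO genotype from AB × AO: 1/4 AA, 1/4 AB, 1/4 AO, 1/4 BO.
Crossing each possibility with the mother AO and summing P(type AB): 1/4·0 + 1/4·1/4 + 1/4·0 + 1/4·1/4 = 1/8.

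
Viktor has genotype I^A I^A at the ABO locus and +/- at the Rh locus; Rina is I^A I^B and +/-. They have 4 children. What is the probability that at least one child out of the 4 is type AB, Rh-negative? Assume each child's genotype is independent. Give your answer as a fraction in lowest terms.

1695/4096

ABO cross I^A I^A × I^A I^B → 1/2 A, 1/2 AB.
Rh cross +/- × +/- → 3/4 Rh+, 1/4 Rh-; so P(type AB, Rh-negative) = 1/2 × 1/4 = 1/8 per child.
P(none) = (7/8)^4 = 2401/4096; P(at least one) = 1 − 2401/4096 = 1695/4096.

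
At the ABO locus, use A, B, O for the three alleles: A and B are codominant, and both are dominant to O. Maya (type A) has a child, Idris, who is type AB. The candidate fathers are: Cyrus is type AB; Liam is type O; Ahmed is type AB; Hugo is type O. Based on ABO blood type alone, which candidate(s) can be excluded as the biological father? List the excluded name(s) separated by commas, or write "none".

A candidate is excluded only if no genotype consistent with his phenotype could produce a type AB child with a type A mother.
Liam (type O): no genotype consistent with that phenotype can produce a type-AB child with a type-A mother.
Hugo (type O): no genotype consistent with that phenotype can produce a type-AB child with a type-A mother.

Liam, Hugo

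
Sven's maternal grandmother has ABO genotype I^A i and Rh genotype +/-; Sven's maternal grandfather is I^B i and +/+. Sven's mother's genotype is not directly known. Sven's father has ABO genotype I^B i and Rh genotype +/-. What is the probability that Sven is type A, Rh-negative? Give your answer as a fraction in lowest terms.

Sven's mother's ABO genotype from I^A i × I^B i: 1/4 I^A I^B, 1/4 I^A i, 1/4 I^B i, 1/4 i i.
Crossing each possibility with the father I^B i and summing P(type A): 1/4·1/4 + 1/4·1/4 + 1/4·0 + 1/4·0 = 1/8.
Similarly for Rh via the mother's Rh distribution: P(Rh-) = 1/8.
Independent loci: 1/8 × 1/8 = 1/64.

1/64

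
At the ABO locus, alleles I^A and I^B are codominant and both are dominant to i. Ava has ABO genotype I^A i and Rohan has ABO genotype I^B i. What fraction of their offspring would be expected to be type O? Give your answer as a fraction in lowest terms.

ABO cross I^A i × I^B i → offspring phenotypes: 1/4 O, 1/4 A, 1/4 B, 1/4 AB.
So P(type O) = 1/4.

1/4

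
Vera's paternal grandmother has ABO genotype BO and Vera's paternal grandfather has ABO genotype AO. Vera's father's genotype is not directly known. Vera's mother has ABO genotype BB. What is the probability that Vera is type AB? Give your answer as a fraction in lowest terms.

1/4

Vera's father's ABO genotype from BO × AO: 1/4 AB, 1/4 AO, 1/4 BO, 1/4 OO.
Crossing each possibility with the mother BB and summing P(type AB): 1/4·1/2 + 1/4·1/2 + 1/4·0 + 1/4·0 = 1/4.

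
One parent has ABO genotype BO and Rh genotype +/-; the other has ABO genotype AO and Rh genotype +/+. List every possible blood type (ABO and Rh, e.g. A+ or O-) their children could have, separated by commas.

O+, A+, B+, AB+

Gametes from BO × AO give offspring ABO genotypes AB, AO, BO, OO, i.e. phenotypes O, A, B, AB.
Rh cross +/- × +/+ → phenotypes Rh+.
Combining independently: O+, A+, B+, AB+.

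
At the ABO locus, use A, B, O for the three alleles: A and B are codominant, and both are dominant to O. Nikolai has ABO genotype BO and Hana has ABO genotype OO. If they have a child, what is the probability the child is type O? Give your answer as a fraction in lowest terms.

1/2

ABO cross BO × OO → offspring phenotypes: 1/2 O, 1/2 B.
So P(type O) = 1/2.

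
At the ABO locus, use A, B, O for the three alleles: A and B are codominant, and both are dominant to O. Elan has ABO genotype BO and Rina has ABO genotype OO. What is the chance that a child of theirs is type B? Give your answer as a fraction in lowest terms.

ABO cross BO × OO → offspring phenotypes: 1/2 O, 1/2 B.
So P(type B) = 1/2.

1/2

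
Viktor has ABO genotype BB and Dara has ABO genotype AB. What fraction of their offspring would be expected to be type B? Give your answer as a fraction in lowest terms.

1/2

ABO cross BB × AB → offspring phenotypes: 1/2 B, 1/2 AB.
So P(type B) = 1/2.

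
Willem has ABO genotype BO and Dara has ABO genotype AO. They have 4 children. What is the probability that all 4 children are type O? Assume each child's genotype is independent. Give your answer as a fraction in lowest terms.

1/256

ABO cross BO × AO → 1/4 O, 1/4 A, 1/4 B, 1/4 AB.
So P(type O) = 1/4 per child.
All 4 independent: (1/4)^4 = 1/256.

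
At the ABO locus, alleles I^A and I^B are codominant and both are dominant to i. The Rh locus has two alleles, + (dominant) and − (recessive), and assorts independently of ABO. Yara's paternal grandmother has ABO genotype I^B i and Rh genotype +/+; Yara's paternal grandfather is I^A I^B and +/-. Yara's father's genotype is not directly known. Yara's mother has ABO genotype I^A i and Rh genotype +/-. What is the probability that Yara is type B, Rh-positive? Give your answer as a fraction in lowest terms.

7/32

Yara's father's ABO genotype from I^B i × I^A I^B: 1/4 I^A I^B, 1/4 I^A i, 1/4 I^B I^B, 1/4 I^B i.
Crossing each possibility with the mother I^A i and summing P(type B): 1/4·1/4 + 1/4·0 + 1/4·1/2 + 1/4·1/4 = 1/4.
Similarly for Rh via the father's Rh distribution: P(Rh+) = 7/8.
Independent loci: 1/4 × 7/8 = 7/32.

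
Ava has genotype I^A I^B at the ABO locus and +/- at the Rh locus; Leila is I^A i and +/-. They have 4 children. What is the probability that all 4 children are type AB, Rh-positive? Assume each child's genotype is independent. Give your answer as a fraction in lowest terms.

81/65536

ABO cross I^A I^B × I^A i → 1/2 A, 1/4 B, 1/4 AB.
Rh cross +/- × +/- → 3/4 Rh+, 1/4 Rh-; so P(type AB, Rh-positive) = 1/4 × 3/4 = 3/16 per child.
All 4 independent: (3/16)^4 = 81/65536.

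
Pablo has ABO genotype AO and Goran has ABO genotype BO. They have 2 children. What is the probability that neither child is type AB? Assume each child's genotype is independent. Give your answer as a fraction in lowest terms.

9/16

ABO cross AO × BO → 1/4 O, 1/4 A, 1/4 B, 1/4 AB.
So P(type AB) = 1/4 per child.
P(not type AB) = 3/4 for one child; (3/4)^2 = 9/16.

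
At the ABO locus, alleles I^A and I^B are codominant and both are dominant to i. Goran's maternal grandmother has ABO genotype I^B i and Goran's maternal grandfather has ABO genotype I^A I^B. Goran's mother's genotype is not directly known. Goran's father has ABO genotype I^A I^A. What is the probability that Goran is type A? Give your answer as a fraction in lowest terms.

1/2

Goran's mother's ABO genotype from I^B i × I^A I^B: 1/4 I^A I^B, 1/4 I^A i, 1/4 I^B I^B, 1/4 I^B i.
Crossing each possibility with the father I^A I^A and summing P(type A): 1/4·1/2 + 1/4·1 + 1/4·0 + 1/4·1/2 = 1/2.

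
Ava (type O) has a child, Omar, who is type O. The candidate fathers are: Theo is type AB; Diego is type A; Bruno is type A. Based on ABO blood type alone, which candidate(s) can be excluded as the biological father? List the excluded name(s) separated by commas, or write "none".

Theo

A candidate is excluded only if no genotype consistent with his phenotype could produce a type O child with a type O mother.
Theo (type AB): no genotype consistent with that phenotype can produce a type-O child with a type-O mother.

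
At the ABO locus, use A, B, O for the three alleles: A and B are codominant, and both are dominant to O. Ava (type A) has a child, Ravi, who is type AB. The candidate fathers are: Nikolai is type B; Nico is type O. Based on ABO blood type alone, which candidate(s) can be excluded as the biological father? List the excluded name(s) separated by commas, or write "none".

Nico

A candidate is excluded only if no genotype consistent with his phenotype could produce a type AB child with a type A mother.
Nico (type O): no genotype consistent with that phenotype can produce a type-AB child with a type-A mother.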